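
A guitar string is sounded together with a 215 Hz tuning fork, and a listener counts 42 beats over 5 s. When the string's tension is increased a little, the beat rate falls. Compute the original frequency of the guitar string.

206.6 Hz

Beat frequency = 42/5 = 8.4 Hz.
|f − 215| = 8.4, so the guitar string was at either 206.6 Hz or 223.4 Hz.
Higher tension means higher frequency; the adjustment raises the guitar string's frequency.
The beat rate fell, so the adjustment moved the guitar string toward 215 Hz — it must have started below the reference.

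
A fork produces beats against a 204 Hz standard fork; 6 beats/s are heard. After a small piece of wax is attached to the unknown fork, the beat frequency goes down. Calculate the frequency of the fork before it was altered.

|f − 204| = 6, so the fork was at either 198 Hz or 210 Hz.
Loading a fork with wax lowers its frequency; the adjustment lowers the fork's frequency.
The beat rate fell, so the adjustment moved the fork toward 204 Hz — it must have started above the reference.

210 Hz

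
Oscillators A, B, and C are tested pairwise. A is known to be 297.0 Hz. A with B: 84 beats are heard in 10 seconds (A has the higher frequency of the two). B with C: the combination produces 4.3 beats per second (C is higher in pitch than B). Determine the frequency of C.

292.9 Hz

A–B: Beat frequency = 84/10 = 8.4 Hz.
B is below A, so f_B = 297.0 − 8.4 = 288.6 Hz.
C is above B, so f_C = 288.6 + 4.3 = 292.9 Hz.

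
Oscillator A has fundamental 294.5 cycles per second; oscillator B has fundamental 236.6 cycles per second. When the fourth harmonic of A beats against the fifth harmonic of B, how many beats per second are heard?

5.0 Hz

Fourth harmonic of the first: 4·294.5 = 1178.0 Hz.
Fifth harmonic of the second: 5·236.6 = 1183.0 Hz.
f_beat = |1178.0 − 1183.0| = 5.0 Hz.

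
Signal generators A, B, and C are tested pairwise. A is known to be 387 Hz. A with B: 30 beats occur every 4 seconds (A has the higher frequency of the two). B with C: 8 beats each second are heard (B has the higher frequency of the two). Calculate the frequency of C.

371.5 Hz

A–B: Beat frequency = 30/4 = 7.5 Hz.
B is below A, so f_B = 387 − 7.5 = 379.5 Hz.
C is below B, so f_C = 379.5 − 8 = 371.5 Hz.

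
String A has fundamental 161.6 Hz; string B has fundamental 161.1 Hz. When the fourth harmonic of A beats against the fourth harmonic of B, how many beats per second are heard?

2.0 Hz

Fourth harmonic of the first: 4·161.6 = 646.4 Hz.
Fourth harmonic of the second: 4·161.1 = 644.4 Hz.
f_beat = |646.4 − 644.4| = 2.0 Hz.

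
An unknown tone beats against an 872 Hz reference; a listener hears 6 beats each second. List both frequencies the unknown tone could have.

|f − 872| = 6, so f = 872 ± 6.

866 Hz or 878 Hz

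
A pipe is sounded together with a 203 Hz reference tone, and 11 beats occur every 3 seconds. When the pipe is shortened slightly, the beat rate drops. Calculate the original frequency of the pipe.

199.3333 Hz

Beat frequency = 11/3 = 3.6667 Hz.
|f − 203| = 3.6667, so the pipe was at either 199.3333 Hz or 206.6667 Hz.
A shorter pipe has a higher fundamental; the adjustment raises the pipe's frequency.
The beat rate fell, so the adjustment moved the pipe toward 203 Hz — it must have started below the reference.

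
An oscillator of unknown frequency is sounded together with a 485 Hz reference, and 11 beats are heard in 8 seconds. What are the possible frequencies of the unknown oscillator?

Beat frequency = 11/8 = 1.375 Hz.
|f − 485| = 1.375, so f = 485 ± 1.375.

483.625 Hz or 486.375 Hz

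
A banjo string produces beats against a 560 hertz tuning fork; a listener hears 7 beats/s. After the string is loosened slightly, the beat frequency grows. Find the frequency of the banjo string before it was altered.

|f − 560| = 7, so the banjo string was at either 553 Hz or 567 Hz.
Reducing tension lowers a string's frequency; the adjustment lowers the banjo string's frequency.
The beat rate rose, so the adjustment moved the banjo string further from 560 Hz — it was already below the reference.

553 Hz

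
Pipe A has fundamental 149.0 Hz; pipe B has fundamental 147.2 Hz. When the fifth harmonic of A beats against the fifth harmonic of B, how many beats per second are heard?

9.0 Hz

Fifth harmonic of the first: 5·149.0 = 745.0 Hz.
Fifth harmonic of the second: 5·147.2 = 736.0 Hz.
f_beat = |745.0 − 736.0| = 9.0 Hz.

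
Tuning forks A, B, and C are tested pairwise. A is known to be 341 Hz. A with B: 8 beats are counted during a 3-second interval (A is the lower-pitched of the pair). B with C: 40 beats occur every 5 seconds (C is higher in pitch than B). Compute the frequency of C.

A–B: Beat frequency = 8/3 = 2.6667 Hz.
B is above A, so f_B = 341 + 2.6667 = 343.6667 Hz.
B–C: Beat frequency = 40/5 = 8 Hz.
C is above B, so f_C = 343.6667 + 8 = 351.6667 Hz.

351.6667 Hz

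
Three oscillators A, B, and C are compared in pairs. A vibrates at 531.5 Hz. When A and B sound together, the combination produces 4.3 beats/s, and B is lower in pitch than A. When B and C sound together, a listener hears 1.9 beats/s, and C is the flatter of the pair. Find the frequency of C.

B is below A, so f_B = 531.5 − 4.3 = 527.2 Hz.
C is below B, so f_C = 527.2 − 1.9 = 525.3 Hz.

525.3 Hz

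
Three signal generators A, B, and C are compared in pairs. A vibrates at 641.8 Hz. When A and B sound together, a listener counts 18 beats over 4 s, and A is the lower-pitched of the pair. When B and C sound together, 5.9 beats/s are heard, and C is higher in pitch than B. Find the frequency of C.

652.2 Hz

A–B: Beat frequency = 18/4 = 4.5 Hz.
B is above A, so f_B = 641.8 + 4.5 = 646.3 Hz.
C is above B, so f_C = 646.3 + 5.9 = 652.2 Hz.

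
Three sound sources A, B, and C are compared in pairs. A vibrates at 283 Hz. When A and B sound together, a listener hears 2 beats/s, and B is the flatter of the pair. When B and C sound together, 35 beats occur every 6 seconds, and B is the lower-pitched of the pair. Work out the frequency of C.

B is below A, so f_B = 283 − 2 = 281 Hz.
B–C: Beat frequency = 35/6 = 5.8333 Hz.
C is above B, so f_C = 281 + 5.8333 = 286.8333 Hz.

286.8333 Hz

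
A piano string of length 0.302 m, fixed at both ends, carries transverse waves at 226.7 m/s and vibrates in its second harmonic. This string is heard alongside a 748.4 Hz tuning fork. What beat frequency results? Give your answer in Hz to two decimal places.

2.26 Hz

For a string fixed at both ends, f_n = n·v/(2L) = 2·226.7/(2·0.302) = 750.6623 Hz.
f_beat = |750.6623 − 748.4| = 2.26 Hz.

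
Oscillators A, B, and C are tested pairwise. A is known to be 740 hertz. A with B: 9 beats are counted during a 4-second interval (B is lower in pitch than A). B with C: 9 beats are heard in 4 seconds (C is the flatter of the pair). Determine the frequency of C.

A–B: Beat frequency = 9/4 = 2.25 Hz.
B is below A, so f_B = 740 − 2.25 = 737.75 Hz.
B–C: Beat frequency = 9/4 = 2.25 Hz.
C is below B, so f_C = 737.75 − 2.25 = 735.5 Hz.

735.5 Hz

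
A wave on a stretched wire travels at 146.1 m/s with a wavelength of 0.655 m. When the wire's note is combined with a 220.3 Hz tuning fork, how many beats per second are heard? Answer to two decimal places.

Source frequency f = v/λ = 146.1/0.655 = 223.0534 Hz.
f_beat = |223.0534 − 220.3| = 2.75 Hz.

2.75 Hz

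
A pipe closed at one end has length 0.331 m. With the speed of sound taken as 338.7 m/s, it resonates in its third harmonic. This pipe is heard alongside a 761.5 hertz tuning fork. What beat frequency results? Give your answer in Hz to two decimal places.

5.95 Hz

Closed pipe (odd harmonics): f_n = n·v/(4L) = 3·338.7/(4·0.331) = 767.4471 Hz.
f_beat = |767.4471 − 761.5| = 5.95 Hz.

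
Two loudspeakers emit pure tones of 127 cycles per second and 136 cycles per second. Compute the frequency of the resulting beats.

9 Hz

f_beat = |f₁ − f₂|.
|127 − 136| = 9 Hz.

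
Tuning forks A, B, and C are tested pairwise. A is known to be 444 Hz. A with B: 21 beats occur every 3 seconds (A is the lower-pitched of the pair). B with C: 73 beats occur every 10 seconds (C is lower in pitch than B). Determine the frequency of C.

A–B: Beat frequency = 21/3 = 7 Hz.
B is above A, so f_B = 444 + 7 = 451 Hz.
B–C: Beat frequency = 73/10 = 7.3 Hz.
C is below B, so f_C = 451 − 7.3 = 443.7 Hz.

443.7 Hz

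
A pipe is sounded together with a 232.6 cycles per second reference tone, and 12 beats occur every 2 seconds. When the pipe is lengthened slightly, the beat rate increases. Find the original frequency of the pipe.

226.6 Hz

Beat frequency = 12/2 = 6 Hz.
|f − 232.6| = 6, so the pipe was at either 226.6 Hz or 238.6 Hz.
A longer pipe has a lower fundamental; the adjustment lowers the pipe's frequency.
The beat rate rose, so the adjustment moved the pipe further from 232.6 Hz — it was already below the reference.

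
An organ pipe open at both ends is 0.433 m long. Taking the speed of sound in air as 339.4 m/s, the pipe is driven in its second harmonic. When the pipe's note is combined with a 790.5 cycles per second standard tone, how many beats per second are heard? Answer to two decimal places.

6.67 Hz

Open pipe: f_n = n·v/(2L) = 2·339.4/(2·0.433) = 783.8337 Hz.
f_beat = |783.8337 − 790.5| = 6.67 Hz.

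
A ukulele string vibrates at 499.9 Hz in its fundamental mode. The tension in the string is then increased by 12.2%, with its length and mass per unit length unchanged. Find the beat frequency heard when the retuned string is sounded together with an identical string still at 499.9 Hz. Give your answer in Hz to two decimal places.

For a string, f ∝ √T, so the new frequency is 499.9·√1.122 = 529.5166 Hz.
f_beat = |529.5166 − 499.9| = 29.62 Hz.

29.62 Hz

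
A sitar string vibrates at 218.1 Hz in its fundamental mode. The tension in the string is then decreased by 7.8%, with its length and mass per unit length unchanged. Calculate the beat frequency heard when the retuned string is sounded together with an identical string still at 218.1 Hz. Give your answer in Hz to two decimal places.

8.68 Hz

For a string, f ∝ √T, so the new frequency is 218.1·√0.922 = 209.4214 Hz.
f_beat = |209.4214 − 218.1| = 8.68 Hz.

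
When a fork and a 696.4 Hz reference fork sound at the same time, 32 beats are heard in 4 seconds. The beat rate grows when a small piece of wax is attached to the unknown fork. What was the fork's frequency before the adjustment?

Beat frequency = 32/4 = 8 Hz.
|f − 696.4| = 8, so the fork was at either 688.4 Hz or 704.4 Hz.
Loading a fork with wax lowers its frequency; the adjustment lowers the fork's frequency.
The beat rate rose, so the adjustment moved the fork further from 696.4 Hz — it was already below the reference.

688.4 Hz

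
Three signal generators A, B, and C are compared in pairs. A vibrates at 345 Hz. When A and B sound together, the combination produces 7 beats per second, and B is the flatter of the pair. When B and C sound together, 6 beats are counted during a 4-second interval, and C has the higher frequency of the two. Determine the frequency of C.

B is below A, so f_B = 345 − 7 = 338 Hz.
B–C: Beat frequency = 6/4 = 1.5 Hz.
C is above B, so f_C = 338 + 1.5 = 339.5 Hz.

339.5 Hz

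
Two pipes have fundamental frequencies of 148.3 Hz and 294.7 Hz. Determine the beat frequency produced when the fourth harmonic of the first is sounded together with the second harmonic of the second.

Fourth harmonic of the first: 4·148.3 = 593.2 Hz.
Second harmonic of the second: 2·294.7 = 589.4 Hz.
f_beat = |593.2 − 589.4| = 3.8 Hz.

3.8 Hz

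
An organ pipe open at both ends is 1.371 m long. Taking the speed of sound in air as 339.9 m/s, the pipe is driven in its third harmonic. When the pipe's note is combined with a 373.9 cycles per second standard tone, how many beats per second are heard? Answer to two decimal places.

Open pipe: f_n = n·v/(2L) = 3·339.9/(2·1.371) = 371.8818 Hz.
f_beat = |371.8818 − 373.9| = 2.02 Hz.

2.02 Hz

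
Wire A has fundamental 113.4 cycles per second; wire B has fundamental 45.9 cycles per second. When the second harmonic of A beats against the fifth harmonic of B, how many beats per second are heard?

2.7 Hz

Second harmonic of the first: 2·113.4 = 226.8 Hz.
Fifth harmonic of the second: 5·45.9 = 229.5 Hz.
f_beat = |226.8 − 229.5| = 2.7 Hz.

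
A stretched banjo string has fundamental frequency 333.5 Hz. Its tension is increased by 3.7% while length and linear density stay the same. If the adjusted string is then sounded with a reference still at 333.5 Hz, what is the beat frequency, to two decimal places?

For a string, f ∝ √T, so the new frequency is 333.5·√1.037 = 339.6137 Hz.
f_beat = |339.6137 − 333.5| = 6.11 Hz.

6.11 Hz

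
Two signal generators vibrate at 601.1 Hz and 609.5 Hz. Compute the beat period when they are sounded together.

f_beat = |601.1 − 609.5| = 8.4 Hz.
Beat period T = 1 / f_beat = 1 / 8.4 s.

0.119 s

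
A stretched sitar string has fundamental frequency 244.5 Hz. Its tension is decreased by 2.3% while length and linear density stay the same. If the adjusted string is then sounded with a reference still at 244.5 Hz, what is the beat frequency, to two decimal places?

For a string, f ∝ √T, so the new frequency is 244.5·√0.977 = 241.6719 Hz.
f_beat = |241.6719 − 244.5| = 2.83 Hz.

2.83 Hz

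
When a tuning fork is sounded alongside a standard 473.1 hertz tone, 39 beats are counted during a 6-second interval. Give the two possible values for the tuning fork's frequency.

466.6 Hz or 479.6 Hz

Beat frequency = 39/6 = 6.5 Hz.
|f − 473.1| = 6.5, so f = 473.1 ± 6.5.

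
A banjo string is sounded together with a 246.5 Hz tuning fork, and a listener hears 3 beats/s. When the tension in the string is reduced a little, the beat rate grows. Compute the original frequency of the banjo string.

|f − 246.5| = 3, so the banjo string was at either 243.5 Hz or 249.5 Hz.
Lower tension means lower frequency; the adjustment lowers the banjo string's frequency.
The beat rate rose, so the adjustment moved the banjo string further from 246.5 Hz — it was already below the reference.

243.5 Hz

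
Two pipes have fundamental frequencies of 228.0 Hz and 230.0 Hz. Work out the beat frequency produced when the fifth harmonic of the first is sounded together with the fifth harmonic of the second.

10.0 Hz

Fifth harmonic of the first: 5·228.0 = 1140.0 Hz.
Fifth harmonic of the second: 5·230.0 = 1150.0 Hz.
f_beat = |1140.0 − 1150.0| = 10.0 Hz.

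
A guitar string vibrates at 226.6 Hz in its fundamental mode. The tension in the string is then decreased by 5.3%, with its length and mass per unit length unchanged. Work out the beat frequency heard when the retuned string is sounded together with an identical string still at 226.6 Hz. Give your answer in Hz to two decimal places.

For a string, f ∝ √T, so the new frequency is 226.6·√0.947 = 220.5134 Hz.
f_beat = |220.5134 − 226.6| = 6.09 Hz.

6.09 Hz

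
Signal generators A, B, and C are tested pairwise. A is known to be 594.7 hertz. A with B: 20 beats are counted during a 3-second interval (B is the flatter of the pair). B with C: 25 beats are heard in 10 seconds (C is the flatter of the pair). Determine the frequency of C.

585.5333 Hz

A–B: Beat frequency = 20/3 = 6.6667 Hz.
B is below A, so f_B = 594.7 − 6.6667 = 588.0333 Hz.
B–C: Beat frequency = 25/10 = 2.5 Hz.
C is below B, so f_C = 588.0333 − 2.5 = 585.5333 Hz.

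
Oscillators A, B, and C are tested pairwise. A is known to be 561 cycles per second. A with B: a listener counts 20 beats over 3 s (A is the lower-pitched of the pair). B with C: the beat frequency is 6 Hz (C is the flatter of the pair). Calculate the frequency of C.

A–B: Beat frequency = 20/3 = 6.6667 Hz.
B is above A, so f_B = 561 + 6.6667 = 567.6667 Hz.
C is below B, so f_C = 567.6667 − 6 = 561.6667 Hz.

561.6667 Hz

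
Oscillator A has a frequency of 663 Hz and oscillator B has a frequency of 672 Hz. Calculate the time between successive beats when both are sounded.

0.111 s

f_beat = |663 − 672| = 9 Hz.
Beat period T = 1 / f_beat = 1 / 9 s.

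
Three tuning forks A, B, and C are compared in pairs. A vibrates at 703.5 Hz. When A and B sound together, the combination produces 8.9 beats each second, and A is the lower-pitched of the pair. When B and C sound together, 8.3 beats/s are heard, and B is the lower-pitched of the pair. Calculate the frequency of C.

B is above A, so f_B = 703.5 + 8.9 = 712.4 Hz.
C is above B, so f_C = 712.4 + 8.3 = 720.7 Hz.

720.7 Hz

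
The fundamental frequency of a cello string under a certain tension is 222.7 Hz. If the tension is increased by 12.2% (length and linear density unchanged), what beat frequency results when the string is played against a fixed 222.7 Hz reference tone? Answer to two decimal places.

13.19 Hz

For a string, f ∝ √T, so the new frequency is 222.7·√1.122 = 235.8939 Hz.
f_beat = |235.8939 − 222.7| = 13.19 Hz.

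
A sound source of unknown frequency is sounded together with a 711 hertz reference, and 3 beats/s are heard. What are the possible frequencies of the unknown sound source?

|f − 711| = 3, so f = 711 ± 3.

708 Hz or 714 Hz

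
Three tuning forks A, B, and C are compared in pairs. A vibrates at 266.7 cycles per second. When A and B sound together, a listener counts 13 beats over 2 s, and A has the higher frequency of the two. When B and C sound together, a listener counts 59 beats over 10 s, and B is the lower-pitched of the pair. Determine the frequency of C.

A–B: Beat frequency = 13/2 = 6.5 Hz.
B is below A, so f_B = 266.7 − 6.5 = 260.2 Hz.
B–C: Beat frequency = 59/10 = 5.9 Hz.
C is above B, so f_C = 260.2 + 5.9 = 266.1 Hz.

266.1 Hz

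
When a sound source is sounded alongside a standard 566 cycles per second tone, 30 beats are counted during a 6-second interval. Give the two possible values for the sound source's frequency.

561 Hz or 571 Hz

Beat frequency = 30/6 = 5 Hz.
|f − 566| = 5, so f = 566 ± 5.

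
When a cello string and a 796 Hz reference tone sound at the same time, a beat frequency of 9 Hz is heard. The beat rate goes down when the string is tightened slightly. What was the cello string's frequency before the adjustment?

|f − 796| = 9, so the cello string was at either 787 Hz or 805 Hz.
Increasing tension raises a string's frequency; the adjustment raises the cello string's frequency.
The beat rate fell, so the adjustment moved the cello string toward 796 Hz — it must have started below the reference.

787 Hz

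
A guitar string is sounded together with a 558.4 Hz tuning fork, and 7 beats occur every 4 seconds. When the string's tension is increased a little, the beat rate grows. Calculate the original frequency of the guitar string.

560.15 Hz

Beat frequency = 7/4 = 1.75 Hz.
|f − 558.4| = 1.75, so the guitar string was at either 556.65 Hz or 560.15 Hz.
Higher tension means higher frequency; the adjustment raises the guitar string's frequency.
The beat rate rose, so the adjustment moved the guitar string further from 558.4 Hz — it was already above the reference.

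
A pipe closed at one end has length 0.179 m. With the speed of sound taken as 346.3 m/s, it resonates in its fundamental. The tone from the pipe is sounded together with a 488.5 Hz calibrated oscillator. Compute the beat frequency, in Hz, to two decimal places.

Closed pipe (odd harmonics): f_n = n·v/(4L) = 1·346.3/(4·0.179) = 483.6592 Hz.
f_beat = |483.6592 − 488.5| = 4.84 Hz.

4.84 Hz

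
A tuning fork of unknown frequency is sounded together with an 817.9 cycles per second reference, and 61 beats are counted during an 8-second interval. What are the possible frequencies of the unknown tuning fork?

Beat frequency = 61/8 = 7.625 Hz.
|f − 817.9| = 7.625, so f = 817.9 ± 7.625.

810.275 Hz or 825.525 Hz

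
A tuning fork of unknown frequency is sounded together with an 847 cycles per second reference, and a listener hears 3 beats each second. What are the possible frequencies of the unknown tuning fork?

|f − 847| = 3, so f = 847 ± 3.

844 Hz or 850 Hz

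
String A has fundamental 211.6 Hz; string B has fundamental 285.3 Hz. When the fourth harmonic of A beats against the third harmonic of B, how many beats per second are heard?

9.5 Hz

Fourth harmonic of the first: 4·211.6 = 846.4 Hz.
Third harmonic of the second: 3·285.3 = 855.9 Hz.
f_beat = |846.4 − 855.9| = 9.5 Hz.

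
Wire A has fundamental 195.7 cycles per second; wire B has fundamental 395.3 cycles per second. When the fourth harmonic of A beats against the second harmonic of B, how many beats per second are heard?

Fourth harmonic of the first: 4·195.7 = 782.8 Hz.
Second harmonic of the second: 2·395.3 = 790.6 Hz.
f_beat = |782.8 − 790.6| = 7.8 Hz.

7.8 Hz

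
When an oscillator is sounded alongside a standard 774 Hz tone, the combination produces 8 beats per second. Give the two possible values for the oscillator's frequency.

766 Hz or 782 Hz

|f − 774| = 8, so f = 774 ± 8.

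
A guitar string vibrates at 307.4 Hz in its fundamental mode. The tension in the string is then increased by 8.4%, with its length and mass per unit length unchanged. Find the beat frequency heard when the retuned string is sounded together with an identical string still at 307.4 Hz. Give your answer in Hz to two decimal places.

For a string, f ∝ √T, so the new frequency is 307.4·√1.084 = 320.0505 Hz.
f_beat = |320.0505 − 307.4| = 12.65 Hz.

12.65 Hz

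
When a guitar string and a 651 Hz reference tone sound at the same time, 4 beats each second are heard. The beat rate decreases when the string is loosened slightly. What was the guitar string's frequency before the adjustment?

|f − 651| = 4, so the guitar string was at either 647 Hz or 655 Hz.
Reducing tension lowers a string's frequency; the adjustment lowers the guitar string's frequency.
The beat rate fell, so the adjustment moved the guitar string toward 651 Hz — it must have started above the reference.

655 Hz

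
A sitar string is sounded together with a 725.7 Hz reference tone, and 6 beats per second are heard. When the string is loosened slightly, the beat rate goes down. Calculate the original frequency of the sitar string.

|f − 725.7| = 6, so the sitar string was at either 719.7 Hz or 731.7 Hz.
Reducing tension lowers a string's frequency; the adjustment lowers the sitar string's frequency.
The beat rate fell, so the adjustment moved the sitar string toward 725.7 Hz — it must have started above the reference.

731.7 Hz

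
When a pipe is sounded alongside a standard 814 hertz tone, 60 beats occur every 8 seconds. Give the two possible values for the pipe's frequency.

Beat frequency = 60/8 = 7.5 Hz.
|f − 814| = 7.5, so f = 814 ± 7.5.

806.5 Hz or 821.5 Hz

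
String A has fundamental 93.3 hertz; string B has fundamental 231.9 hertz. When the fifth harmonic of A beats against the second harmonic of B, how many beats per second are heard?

2.7 Hz

Fifth harmonic of the first: 5·93.3 = 466.5 Hz.
Second harmonic of the second: 2·231.9 = 463.8 Hz.
f_beat = |466.5 − 463.8| = 2.7 Hz.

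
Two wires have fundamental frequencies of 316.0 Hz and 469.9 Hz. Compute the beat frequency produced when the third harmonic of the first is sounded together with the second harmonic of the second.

8.2 Hz

Third harmonic of the first: 3·316.0 = 948.0 Hz.
Second harmonic of the second: 2·469.9 = 939.8 Hz.
f_beat = |948.0 − 939.8| = 8.2 Hz.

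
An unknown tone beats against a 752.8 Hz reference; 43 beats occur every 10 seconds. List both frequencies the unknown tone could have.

Beat frequency = 43/10 = 4.3 Hz.
|f − 752.8| = 4.3, so f = 752.8 ± 4.3.

748.5 Hz or 757.1 Hz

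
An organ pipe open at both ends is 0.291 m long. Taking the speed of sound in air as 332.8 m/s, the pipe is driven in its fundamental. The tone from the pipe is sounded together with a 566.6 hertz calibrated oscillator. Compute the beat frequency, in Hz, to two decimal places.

Open pipe: f_n = n·v/(2L) = 1·332.8/(2·0.291) = 571.8213 Hz.
f_beat = |571.8213 − 566.6| = 5.22 Hz.

5.22 Hz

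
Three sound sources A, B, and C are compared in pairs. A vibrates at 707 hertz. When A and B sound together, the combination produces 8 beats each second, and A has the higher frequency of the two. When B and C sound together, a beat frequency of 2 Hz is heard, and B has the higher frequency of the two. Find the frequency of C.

B is below A, so f_B = 707 − 8 = 699 Hz.
C is below B, so f_C = 699 − 2 = 697 Hz.

697 Hz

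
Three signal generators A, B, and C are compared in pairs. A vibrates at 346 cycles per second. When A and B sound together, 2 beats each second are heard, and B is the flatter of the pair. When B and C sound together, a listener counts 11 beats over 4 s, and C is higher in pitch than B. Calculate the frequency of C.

346.75 Hz

B is below A, so f_B = 346 − 2 = 344 Hz.
B–C: Beat frequency = 11/4 = 2.75 Hz.
C is above B, so f_C = 344 + 2.75 = 346.75 Hz.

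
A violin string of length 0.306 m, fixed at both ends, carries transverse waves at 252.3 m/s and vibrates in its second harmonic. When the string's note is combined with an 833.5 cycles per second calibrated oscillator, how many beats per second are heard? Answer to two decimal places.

For a string fixed at both ends, f_n = n·v/(2L) = 2·252.3/(2·0.306) = 824.5098 Hz.
f_beat = |824.5098 − 833.5| = 8.99 Hz.

8.99 Hz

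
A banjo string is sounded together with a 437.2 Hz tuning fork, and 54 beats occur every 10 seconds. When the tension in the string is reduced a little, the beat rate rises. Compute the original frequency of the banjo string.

431.8 Hz

Beat frequency = 54/10 = 5.4 Hz.
|f − 437.2| = 5.4, so the banjo string was at either 431.8 Hz or 442.6 Hz.
Lower tension means lower frequency; the adjustment lowers the banjo string's frequency.
The beat rate rose, so the adjustment moved the banjo string further from 437.2 Hz — it was already below the reference.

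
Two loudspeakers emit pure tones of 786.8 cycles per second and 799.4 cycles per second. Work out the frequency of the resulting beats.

12.6 Hz

Beats arise from superposition of two nearby frequencies; the beat rate is |f₁ − f₂|.
|786.8 − 799.4| = 12.6 Hz.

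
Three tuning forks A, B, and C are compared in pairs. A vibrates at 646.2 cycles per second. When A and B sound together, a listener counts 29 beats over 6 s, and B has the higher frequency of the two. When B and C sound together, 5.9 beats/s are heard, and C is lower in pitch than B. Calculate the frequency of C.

645.1333 Hz

A–B: Beat frequency = 29/6 = 4.8333 Hz.
B is above A, so f_B = 646.2 + 4.8333 = 651.0333 Hz.
C is below B, so f_C = 651.0333 − 5.9 = 645.1333 Hz.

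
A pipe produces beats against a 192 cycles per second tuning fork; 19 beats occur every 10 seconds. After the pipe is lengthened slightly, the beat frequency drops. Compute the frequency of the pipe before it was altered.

193.9 Hz

Beat frequency = 19/10 = 1.9 Hz.
|f − 192| = 1.9, so the pipe was at either 190.1 Hz or 193.9 Hz.
A longer pipe has a lower fundamental; the adjustment lowers the pipe's frequency.
The beat rate fell, so the adjustment moved the pipe toward 192 Hz — it must have started above the reference.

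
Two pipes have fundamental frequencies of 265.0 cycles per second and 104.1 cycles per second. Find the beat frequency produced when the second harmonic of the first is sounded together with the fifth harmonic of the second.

9.5 Hz

Second harmonic of the first: 2·265.0 = 530.0 Hz.
Fifth harmonic of the second: 5·104.1 = 520.5 Hz.
f_beat = |530.0 − 520.5| = 9.5 Hz.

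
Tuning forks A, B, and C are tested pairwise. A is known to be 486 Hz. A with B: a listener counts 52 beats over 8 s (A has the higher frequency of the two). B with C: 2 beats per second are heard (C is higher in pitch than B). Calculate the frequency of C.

481.5 Hz

A–B: Beat frequency = 52/8 = 6.5 Hz.
B is below A, so f_B = 486 − 6.5 = 479.5 Hz.
C is above B, so f_C = 479.5 + 2 = 481.5 Hz.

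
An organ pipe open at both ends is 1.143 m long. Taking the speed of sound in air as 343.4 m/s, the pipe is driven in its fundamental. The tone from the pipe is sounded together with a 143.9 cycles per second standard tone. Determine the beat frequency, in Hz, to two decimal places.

Open pipe: f_n = n·v/(2L) = 1·343.4/(2·1.143) = 150.2187 Hz.
f_beat = |150.2187 − 143.9| = 6.32 Hz.

6.32 Hz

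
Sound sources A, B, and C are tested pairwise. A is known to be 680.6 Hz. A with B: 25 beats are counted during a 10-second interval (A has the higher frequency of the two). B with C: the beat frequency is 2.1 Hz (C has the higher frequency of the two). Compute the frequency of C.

A–B: Beat frequency = 25/10 = 2.5 Hz.
B is below A, so f_B = 680.6 − 2.5 = 678.1 Hz.
C is above B, so f_C = 678.1 + 2.1 = 680.2 Hz.

680.2 Hz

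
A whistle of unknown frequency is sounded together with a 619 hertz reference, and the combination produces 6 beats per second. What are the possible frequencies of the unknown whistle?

|f − 619| = 6, so f = 619 ± 6.

613 Hz or 625 Hz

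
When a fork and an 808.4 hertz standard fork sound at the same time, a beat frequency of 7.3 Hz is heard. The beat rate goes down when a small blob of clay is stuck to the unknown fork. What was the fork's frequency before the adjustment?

|f − 808.4| = 7.3, so the fork was at either 801.1 Hz or 815.7 Hz.
Adding mass to a fork lowers its frequency; the adjustment lowers the fork's frequency.
The beat rate fell, so the adjustment moved the fork toward 808.4 Hz — it must have started above the reference.

815.7 Hz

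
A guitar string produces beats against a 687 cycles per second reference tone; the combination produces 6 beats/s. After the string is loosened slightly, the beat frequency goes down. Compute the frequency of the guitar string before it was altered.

693 Hz

|f − 687| = 6, so the guitar string was at either 681 Hz or 693 Hz.
Reducing tension lowers a string's frequency; the adjustment lowers the guitar string's frequency.
The beat rate fell, so the adjustment moved the guitar string toward 687 Hz — it must have started above the reference.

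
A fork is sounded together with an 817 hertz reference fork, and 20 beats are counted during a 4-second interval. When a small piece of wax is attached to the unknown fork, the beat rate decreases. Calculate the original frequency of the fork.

822 Hz

Beat frequency = 20/4 = 5 Hz.
|f − 817| = 5, so the fork was at either 812 Hz or 822 Hz.
Loading a fork with wax lowers its frequency; the adjustment lowers the fork's frequency.
The beat rate fell, so the adjustment moved the fork toward 817 Hz — it must have started above the reference.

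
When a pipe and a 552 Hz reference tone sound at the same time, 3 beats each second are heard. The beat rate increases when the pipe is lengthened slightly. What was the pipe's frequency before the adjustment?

|f − 552| = 3, so the pipe was at either 549 Hz or 555 Hz.
A longer pipe has a lower fundamental; the adjustment lowers the pipe's frequency.
The beat rate rose, so the adjustment moved the pipe further from 552 Hz — it was already below the reference.

549 Hz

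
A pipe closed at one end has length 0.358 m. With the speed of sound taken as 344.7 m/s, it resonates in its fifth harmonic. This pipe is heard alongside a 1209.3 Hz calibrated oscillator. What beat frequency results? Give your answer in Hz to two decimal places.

5.74 Hz

Closed pipe (odd harmonics): f_n = n·v/(4L) = 5·344.7/(4·0.358) = 1203.5615 Hz.
f_beat = |1203.5615 − 1209.3| = 5.74 Hz.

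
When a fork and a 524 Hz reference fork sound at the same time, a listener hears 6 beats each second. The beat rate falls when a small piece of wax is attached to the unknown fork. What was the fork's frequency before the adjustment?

530 Hz

|f − 524| = 6, so the fork was at either 518 Hz or 530 Hz.
Loading a fork with wax lowers its frequency; the adjustment lowers the fork's frequency.
The beat rate fell, so the adjustment moved the fork toward 524 Hz — it must have started above the reference.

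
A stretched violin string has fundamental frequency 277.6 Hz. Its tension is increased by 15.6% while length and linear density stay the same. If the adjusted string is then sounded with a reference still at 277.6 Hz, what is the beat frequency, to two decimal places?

20.87 Hz

For a string, f ∝ √T, so the new frequency is 277.6·√1.156 = 298.4684 Hz.
f_beat = |298.4684 − 277.6| = 20.87 Hz.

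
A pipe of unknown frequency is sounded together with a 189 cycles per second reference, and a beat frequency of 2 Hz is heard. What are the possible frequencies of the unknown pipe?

|f − 189| = 2, so f = 189 ± 2.

187 Hz or 191 Hz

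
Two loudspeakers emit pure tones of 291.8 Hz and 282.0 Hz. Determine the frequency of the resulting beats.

9.8 Hz

The beat frequency equals the magnitude of the frequency difference.
|291.8 − 282.0| = 9.8 Hz.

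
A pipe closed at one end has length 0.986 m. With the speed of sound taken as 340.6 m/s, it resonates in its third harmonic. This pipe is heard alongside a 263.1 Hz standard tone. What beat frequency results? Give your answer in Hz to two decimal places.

Closed pipe (odd harmonics): f_n = n·v/(4L) = 3·340.6/(4·0.986) = 259.0771 Hz.
f_beat = |259.0771 − 263.1| = 4.02 Hz.

4.02 Hz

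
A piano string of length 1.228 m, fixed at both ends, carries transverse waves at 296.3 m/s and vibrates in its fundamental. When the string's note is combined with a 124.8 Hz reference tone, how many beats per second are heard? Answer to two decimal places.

For a string fixed at both ends, f_n = n·v/(2L) = 1·296.3/(2·1.228) = 120.6433 Hz.
f_beat = |120.6433 − 124.8| = 4.16 Hz.

4.16 Hz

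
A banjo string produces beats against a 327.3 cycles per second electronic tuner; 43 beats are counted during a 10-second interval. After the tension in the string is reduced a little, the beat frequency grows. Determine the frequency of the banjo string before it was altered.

Beat frequency = 43/10 = 4.3 Hz.
|f − 327.3| = 4.3, so the banjo string was at either 323 Hz or 331.6 Hz.
Lower tension means lower frequency; the adjustment lowers the banjo string's frequency.
The beat rate rose, so the adjustment moved the banjo string further from 327.3 Hz — it was already below the reference.

323 Hz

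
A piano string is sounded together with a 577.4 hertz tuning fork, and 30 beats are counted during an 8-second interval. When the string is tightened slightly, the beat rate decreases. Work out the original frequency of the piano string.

Beat frequency = 30/8 = 3.75 Hz.
|f − 577.4| = 3.75, so the piano string was at either 573.65 Hz or 581.15 Hz.
Increasing tension raises a string's frequency; the adjustment raises the piano string's frequency.
The beat rate fell, so the adjustment moved the piano string toward 577.4 Hz — it must have started below the reference.

573.65 Hz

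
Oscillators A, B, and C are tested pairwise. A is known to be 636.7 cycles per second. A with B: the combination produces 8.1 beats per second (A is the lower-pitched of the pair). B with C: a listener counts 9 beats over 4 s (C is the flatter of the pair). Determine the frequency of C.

B is above A, so f_B = 636.7 + 8.1 = 644.8 Hz.
B–C: Beat frequency = 9/4 = 2.25 Hz.
C is below B, so f_C = 644.8 − 2.25 = 642.55 Hz.

642.55 Hz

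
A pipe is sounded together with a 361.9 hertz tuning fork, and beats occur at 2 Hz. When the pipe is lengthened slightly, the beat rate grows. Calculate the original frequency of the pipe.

359.9 Hz

|f − 361.9| = 2, so the pipe was at either 359.9 Hz or 363.9 Hz.
A longer pipe has a lower fundamental; the adjustment lowers the pipe's frequency.
The beat rate rose, so the adjustment moved the pipe further from 361.9 Hz — it was already below the reference.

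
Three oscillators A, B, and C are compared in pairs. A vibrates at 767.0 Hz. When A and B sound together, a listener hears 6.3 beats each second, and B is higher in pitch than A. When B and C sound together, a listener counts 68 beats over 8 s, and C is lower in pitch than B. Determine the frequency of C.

B is above A, so f_B = 767.0 + 6.3 = 773.3 Hz.
B–C: Beat frequency = 68/8 = 8.5 Hz.
C is below B, so f_C = 773.3 − 8.5 = 764.8 Hz.

764.8 Hz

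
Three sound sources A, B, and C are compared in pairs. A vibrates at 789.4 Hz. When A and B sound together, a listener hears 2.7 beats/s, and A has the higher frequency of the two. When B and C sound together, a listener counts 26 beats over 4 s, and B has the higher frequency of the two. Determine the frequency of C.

B is below A, so f_B = 789.4 − 2.7 = 786.7 Hz.
B–C: Beat frequency = 26/4 = 6.5 Hz.
C is below B, so f_C = 786.7 − 6.5 = 780.2 Hz.

780.2 Hz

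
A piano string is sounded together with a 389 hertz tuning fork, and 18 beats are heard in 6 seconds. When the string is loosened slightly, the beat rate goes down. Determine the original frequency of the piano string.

392 Hz

Beat frequency = 18/6 = 3 Hz.
|f − 389| = 3, so the piano string was at either 386 Hz or 392 Hz.
Reducing tension lowers a string's frequency; the adjustment lowers the piano string's frequency.
The beat rate fell, so the adjustment moved the piano string toward 389 Hz — it must have started above the reference.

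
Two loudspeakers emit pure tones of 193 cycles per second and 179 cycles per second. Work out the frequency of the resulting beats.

14 Hz

The beat frequency equals the magnitude of the frequency difference.
|193 − 179| = 14 Hz.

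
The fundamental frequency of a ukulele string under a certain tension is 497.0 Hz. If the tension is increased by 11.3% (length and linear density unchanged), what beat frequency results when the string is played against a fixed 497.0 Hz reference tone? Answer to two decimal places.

27.33 Hz

For a string, f ∝ √T, so the new frequency is 497.0·√1.113 = 524.3291 Hz.
f_beat = |524.3291 − 497.0| = 27.33 Hz.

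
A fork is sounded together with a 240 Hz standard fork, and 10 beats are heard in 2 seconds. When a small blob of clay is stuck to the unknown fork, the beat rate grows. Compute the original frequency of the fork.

Beat frequency = 10/2 = 5 Hz.
|f − 240| = 5, so the fork was at either 235 Hz or 245 Hz.
Adding mass to a fork lowers its frequency; the adjustment lowers the fork's frequency.
The beat rate rose, so the adjustment moved the fork further from 240 Hz — it was already below the reference.

235 Hz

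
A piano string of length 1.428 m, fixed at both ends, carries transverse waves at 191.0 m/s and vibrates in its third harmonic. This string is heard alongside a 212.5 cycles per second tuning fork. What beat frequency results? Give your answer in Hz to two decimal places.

For a string fixed at both ends, f_n = n·v/(2L) = 3·191.0/(2·1.428) = 200.6303 Hz.
f_beat = |200.6303 − 212.5| = 11.87 Hz.

11.87 Hz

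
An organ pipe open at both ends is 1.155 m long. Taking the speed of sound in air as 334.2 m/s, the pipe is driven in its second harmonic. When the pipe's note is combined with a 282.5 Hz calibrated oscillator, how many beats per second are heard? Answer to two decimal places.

Open pipe: f_n = n·v/(2L) = 2·334.2/(2·1.155) = 289.3506 Hz.
f_beat = |289.3506 − 282.5| = 6.85 Hz.

6.85 Hz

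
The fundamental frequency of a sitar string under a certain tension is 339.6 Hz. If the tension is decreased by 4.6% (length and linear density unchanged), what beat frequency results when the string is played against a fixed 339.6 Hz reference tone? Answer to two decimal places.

For a string, f ∝ √T, so the new frequency is 339.6·√0.954 = 331.6972 Hz.
f_beat = |331.6972 − 339.6| = 7.90 Hz.

7.90 Hz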